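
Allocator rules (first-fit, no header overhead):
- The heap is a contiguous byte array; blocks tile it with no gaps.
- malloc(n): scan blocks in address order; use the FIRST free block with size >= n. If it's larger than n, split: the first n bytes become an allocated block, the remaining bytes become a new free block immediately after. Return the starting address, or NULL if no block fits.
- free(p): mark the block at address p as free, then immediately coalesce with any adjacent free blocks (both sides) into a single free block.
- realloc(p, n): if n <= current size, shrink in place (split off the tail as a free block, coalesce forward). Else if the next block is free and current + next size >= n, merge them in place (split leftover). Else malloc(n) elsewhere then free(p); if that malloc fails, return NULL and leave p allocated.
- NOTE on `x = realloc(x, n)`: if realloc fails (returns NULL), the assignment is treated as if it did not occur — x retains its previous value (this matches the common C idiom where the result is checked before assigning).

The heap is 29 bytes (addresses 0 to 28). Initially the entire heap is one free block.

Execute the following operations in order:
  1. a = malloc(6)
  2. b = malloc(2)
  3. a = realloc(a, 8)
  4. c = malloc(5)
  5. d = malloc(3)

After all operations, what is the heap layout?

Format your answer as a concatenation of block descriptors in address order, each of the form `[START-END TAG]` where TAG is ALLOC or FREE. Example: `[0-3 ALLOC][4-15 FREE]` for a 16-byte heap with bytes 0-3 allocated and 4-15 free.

Answer: [0-4 ALLOC][5-5 FREE][6-7 ALLOC][8-15 ALLOC][16-18 ALLOC][19-28 FREE]

Derivation:
Op 1: a = malloc(6) -> a = 0; heap: [0-5 ALLOC][6-28 FREE]
Op 2: b = malloc(2) -> b = 6; heap: [0-5 ALLOC][6-7 ALLOC][8-28 FREE]
Op 3: a = realloc(a, 8) -> a = 8; heap: [0-5 FREE][6-7 ALLOC][8-15 ALLOC][16-28 FREE]
Op 4: c = malloc(5) -> c = 0; heap: [0-4 ALLOC][5-5 FREE][6-7 ALLOC][8-15 ALLOC][16-28 FREE]
Op 5: d = malloc(3) -> d = 16; heap: [0-4 ALLOC][5-5 FREE][6-7 ALLOC][8-15 ALLOC][16-18 ALLOC][19-28 FREE]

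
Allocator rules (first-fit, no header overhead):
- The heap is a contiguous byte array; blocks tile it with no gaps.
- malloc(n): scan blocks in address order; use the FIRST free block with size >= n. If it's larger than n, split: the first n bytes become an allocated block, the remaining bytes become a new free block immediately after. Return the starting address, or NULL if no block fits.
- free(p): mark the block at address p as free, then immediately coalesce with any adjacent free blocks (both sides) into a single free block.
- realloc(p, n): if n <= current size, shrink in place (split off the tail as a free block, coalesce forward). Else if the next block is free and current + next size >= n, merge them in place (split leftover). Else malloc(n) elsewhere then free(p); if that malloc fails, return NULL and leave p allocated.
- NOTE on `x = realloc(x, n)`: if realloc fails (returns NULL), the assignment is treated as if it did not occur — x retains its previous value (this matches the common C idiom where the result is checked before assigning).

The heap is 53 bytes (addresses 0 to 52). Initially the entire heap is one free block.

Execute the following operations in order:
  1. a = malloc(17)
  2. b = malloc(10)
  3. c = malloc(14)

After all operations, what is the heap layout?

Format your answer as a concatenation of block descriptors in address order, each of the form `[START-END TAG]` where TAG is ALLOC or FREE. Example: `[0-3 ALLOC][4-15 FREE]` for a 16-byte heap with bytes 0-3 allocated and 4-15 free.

Answer: [0-16 ALLOC][17-26 ALLOC][27-40 ALLOC][41-52 FREE]

Derivation:
Op 1: a = malloc(17) -> a = 0; heap: [0-16 ALLOC][17-52 FREE]
Op 2: b = malloc(10) -> b = 17; heap: [0-16 ALLOC][17-26 ALLOC][27-52 FREE]
Op 3: c = malloc(14) -> c = 27; heap: [0-16 ALLOC][17-26 ALLOC][27-40 ALLOC][41-52 FREE]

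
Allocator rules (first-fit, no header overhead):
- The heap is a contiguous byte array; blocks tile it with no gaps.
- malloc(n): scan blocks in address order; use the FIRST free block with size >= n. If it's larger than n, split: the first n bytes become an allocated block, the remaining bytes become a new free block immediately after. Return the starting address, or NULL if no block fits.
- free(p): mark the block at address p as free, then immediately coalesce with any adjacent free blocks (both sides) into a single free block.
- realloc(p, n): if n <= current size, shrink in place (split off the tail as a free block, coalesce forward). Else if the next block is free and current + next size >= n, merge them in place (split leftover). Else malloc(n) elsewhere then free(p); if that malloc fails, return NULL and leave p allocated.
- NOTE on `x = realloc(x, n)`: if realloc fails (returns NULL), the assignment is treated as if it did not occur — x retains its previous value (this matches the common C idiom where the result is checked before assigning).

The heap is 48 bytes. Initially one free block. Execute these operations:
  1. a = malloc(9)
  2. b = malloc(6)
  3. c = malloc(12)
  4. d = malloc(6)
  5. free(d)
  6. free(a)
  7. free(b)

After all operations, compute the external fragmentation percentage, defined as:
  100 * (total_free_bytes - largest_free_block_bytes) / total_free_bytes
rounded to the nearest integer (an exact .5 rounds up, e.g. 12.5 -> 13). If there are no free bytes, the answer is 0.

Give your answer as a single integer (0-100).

Op 1: a = malloc(9) -> a = 0; heap: [0-8 ALLOC][9-47 FREE]
Op 2: b = malloc(6) -> b = 9; heap: [0-8 ALLOC][9-14 ALLOC][15-47 FREE]
Op 3: c = malloc(12) -> c = 15; heap: [0-8 ALLOC][9-14 ALLOC][15-26 ALLOC][27-47 FREE]
Op 4: d = malloc(6) -> d = 27; heap: [0-8 ALLOC][9-14 ALLOC][15-26 ALLOC][27-32 ALLOC][33-47 FREE]
Op 5: free(d) -> (freed d); heap: [0-8 ALLOC][9-14 ALLOC][15-26 ALLOC][27-47 FREE]
Op 6: free(a) -> (freed a); heap: [0-8 FREE][9-14 ALLOC][15-26 ALLOC][27-47 FREE]
Op 7: free(b) -> (freed b); heap: [0-14 FREE][15-26 ALLOC][27-47 FREE]
Free blocks: [15 21] total_free=36 largest=21 -> 100*(36-21)/36 = 1500/36 ≈ 41.667 -> rounds to 42

Answer: 42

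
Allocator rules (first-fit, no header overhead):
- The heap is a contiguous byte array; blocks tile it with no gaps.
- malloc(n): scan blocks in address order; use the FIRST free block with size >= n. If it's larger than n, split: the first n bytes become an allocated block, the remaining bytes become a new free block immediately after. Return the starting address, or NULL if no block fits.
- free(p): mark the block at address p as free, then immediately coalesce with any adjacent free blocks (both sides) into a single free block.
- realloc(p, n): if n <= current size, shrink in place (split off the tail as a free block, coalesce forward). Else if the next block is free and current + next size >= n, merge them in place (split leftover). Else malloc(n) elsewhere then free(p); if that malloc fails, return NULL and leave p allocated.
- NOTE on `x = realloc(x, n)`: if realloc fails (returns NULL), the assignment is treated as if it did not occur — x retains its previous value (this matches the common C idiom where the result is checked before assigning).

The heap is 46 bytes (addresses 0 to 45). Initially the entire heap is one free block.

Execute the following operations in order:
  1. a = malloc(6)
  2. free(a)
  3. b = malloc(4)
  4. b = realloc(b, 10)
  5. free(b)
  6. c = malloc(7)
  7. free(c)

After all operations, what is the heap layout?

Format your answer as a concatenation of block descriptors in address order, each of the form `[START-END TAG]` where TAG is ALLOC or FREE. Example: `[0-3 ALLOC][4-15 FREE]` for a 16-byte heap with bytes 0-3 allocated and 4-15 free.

Op 1: a = malloc(6) -> a = 0; heap: [0-5 ALLOC][6-45 FREE]
Op 2: free(a) -> (freed a); heap: [0-45 FREE]
Op 3: b = malloc(4) -> b = 0; heap: [0-3 ALLOC][4-45 FREE]
Op 4: b = realloc(b, 10) -> b = 0; heap: [0-9 ALLOC][10-45 FREE]
Op 5: free(b) -> (freed b); heap: [0-45 FREE]
Op 6: c = malloc(7) -> c = 0; heap: [0-6 ALLOC][7-45 FREE]
Op 7: free(c) -> (freed c); heap: [0-45 FREE]

Answer: [0-45 FREE]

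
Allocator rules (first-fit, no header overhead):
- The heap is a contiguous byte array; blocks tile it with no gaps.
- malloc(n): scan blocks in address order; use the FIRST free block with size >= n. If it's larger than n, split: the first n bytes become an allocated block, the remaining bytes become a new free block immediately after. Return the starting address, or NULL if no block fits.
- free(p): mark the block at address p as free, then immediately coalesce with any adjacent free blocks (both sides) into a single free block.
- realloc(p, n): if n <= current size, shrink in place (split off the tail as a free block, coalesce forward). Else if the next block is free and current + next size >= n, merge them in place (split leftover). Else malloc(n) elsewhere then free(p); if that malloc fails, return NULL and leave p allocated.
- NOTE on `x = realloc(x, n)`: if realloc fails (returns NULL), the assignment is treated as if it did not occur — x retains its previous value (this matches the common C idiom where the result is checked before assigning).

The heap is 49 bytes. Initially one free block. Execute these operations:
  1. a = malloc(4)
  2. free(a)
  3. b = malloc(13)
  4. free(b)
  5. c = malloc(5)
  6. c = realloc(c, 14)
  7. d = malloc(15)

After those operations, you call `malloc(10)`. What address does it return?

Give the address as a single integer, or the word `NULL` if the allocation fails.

Op 1: a = malloc(4) -> a = 0; heap: [0-3 ALLOC][4-48 FREE]
Op 2: free(a) -> (freed a); heap: [0-48 FREE]
Op 3: b = malloc(13) -> b = 0; heap: [0-12 ALLOC][13-48 FREE]
Op 4: free(b) -> (freed b); heap: [0-48 FREE]
Op 5: c = malloc(5) -> c = 0; heap: [0-4 ALLOC][5-48 FREE]
Op 6: c = realloc(c, 14) -> c = 0; heap: [0-13 ALLOC][14-48 FREE]
Op 7: d = malloc(15) -> d = 14; heap: [0-13 ALLOC][14-28 ALLOC][29-48 FREE]
malloc(10): first-fit scan over [0-13 ALLOC][14-28 ALLOC][29-48 FREE] -> 29

Answer: 29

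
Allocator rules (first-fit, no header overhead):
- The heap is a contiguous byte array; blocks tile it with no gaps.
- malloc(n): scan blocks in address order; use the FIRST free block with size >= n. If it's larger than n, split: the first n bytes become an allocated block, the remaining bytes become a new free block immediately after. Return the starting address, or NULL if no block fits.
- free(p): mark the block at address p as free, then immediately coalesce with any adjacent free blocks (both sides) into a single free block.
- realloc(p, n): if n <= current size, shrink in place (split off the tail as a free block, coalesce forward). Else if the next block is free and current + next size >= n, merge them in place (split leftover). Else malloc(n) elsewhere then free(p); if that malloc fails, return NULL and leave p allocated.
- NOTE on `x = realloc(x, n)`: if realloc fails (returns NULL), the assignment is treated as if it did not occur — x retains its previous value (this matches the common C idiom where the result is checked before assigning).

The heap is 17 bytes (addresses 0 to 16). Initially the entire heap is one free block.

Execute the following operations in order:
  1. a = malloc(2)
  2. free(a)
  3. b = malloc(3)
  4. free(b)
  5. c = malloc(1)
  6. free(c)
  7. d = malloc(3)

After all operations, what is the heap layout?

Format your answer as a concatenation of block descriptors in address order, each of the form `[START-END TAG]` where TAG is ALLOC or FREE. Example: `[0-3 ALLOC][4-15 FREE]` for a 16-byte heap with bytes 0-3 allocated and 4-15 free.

Op 1: a = malloc(2) -> a = 0; heap: [0-1 ALLOC][2-16 FREE]
Op 2: free(a) -> (freed a); heap: [0-16 FREE]
Op 3: b = malloc(3) -> b = 0; heap: [0-2 ALLOC][3-16 FREE]
Op 4: free(b) -> (freed b); heap: [0-16 FREE]
Op 5: c = malloc(1) -> c = 0; heap: [0-0 ALLOC][1-16 FREE]
Op 6: free(c) -> (freed c); heap: [0-16 FREE]
Op 7: d = malloc(3) -> d = 0; heap: [0-2 ALLOC][3-16 FREE]

Answer: [0-2 ALLOC][3-16 FREE]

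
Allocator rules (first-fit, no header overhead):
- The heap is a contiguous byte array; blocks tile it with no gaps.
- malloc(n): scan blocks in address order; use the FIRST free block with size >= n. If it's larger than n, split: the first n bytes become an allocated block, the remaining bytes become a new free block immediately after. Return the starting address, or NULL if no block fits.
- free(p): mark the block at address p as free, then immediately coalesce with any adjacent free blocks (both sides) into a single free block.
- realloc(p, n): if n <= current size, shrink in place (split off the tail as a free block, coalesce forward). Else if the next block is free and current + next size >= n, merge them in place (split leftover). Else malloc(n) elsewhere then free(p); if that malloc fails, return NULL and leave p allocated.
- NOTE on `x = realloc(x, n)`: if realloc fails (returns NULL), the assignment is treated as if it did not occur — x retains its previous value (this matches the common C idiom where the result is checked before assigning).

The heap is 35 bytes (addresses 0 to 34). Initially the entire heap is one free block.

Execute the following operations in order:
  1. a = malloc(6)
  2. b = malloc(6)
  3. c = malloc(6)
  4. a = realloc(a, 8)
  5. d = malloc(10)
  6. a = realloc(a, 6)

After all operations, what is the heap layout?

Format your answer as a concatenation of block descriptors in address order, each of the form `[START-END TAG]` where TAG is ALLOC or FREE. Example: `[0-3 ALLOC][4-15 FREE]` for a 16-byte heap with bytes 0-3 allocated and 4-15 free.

Op 1: a = malloc(6) -> a = 0; heap: [0-5 ALLOC][6-34 FREE]
Op 2: b = malloc(6) -> b = 6; heap: [0-5 ALLOC][6-11 ALLOC][12-34 FREE]
Op 3: c = malloc(6) -> c = 12; heap: [0-5 ALLOC][6-11 ALLOC][12-17 ALLOC][18-34 FREE]
Op 4: a = realloc(a, 8) -> a = 18; heap: [0-5 FREE][6-11 ALLOC][12-17 ALLOC][18-25 ALLOC][26-34 FREE]
Op 5: d = malloc(10) -> d = NULL; heap: [0-5 FREE][6-11 ALLOC][12-17 ALLOC][18-25 ALLOC][26-34 FREE]
Op 6: a = realloc(a, 6) -> a = 18; heap: [0-5 FREE][6-11 ALLOC][12-17 ALLOC][18-23 ALLOC][24-34 FREE]

Answer: [0-5 FREE][6-11 ALLOC][12-17 ALLOC][18-23 ALLOC][24-34 FREE]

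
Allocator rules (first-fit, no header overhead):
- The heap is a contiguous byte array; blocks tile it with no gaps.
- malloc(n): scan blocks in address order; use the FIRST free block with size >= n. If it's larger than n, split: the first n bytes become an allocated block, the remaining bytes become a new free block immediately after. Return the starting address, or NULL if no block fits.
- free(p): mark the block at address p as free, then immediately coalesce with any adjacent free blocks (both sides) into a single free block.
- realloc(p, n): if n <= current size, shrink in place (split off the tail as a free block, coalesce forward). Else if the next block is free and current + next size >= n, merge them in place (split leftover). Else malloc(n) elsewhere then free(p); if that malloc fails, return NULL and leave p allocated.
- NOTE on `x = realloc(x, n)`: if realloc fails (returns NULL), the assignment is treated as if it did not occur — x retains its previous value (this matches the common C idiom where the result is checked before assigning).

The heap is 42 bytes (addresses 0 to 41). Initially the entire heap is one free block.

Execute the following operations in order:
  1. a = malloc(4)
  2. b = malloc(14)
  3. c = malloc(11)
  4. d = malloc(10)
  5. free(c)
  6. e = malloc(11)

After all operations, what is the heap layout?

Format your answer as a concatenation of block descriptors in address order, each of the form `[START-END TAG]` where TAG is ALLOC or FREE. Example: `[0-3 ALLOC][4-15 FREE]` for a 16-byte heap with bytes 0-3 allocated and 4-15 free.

Op 1: a = malloc(4) -> a = 0; heap: [0-3 ALLOC][4-41 FREE]
Op 2: b = malloc(14) -> b = 4; heap: [0-3 ALLOC][4-17 ALLOC][18-41 FREE]
Op 3: c = malloc(11) -> c = 18; heap: [0-3 ALLOC][4-17 ALLOC][18-28 ALLOC][29-41 FREE]
Op 4: d = malloc(10) -> d = 29; heap: [0-3 ALLOC][4-17 ALLOC][18-28 ALLOC][29-38 ALLOC][39-41 FREE]
Op 5: free(c) -> (freed c); heap: [0-3 ALLOC][4-17 ALLOC][18-28 FREE][29-38 ALLOC][39-41 FREE]
Op 6: e = malloc(11) -> e = 18; heap: [0-3 ALLOC][4-17 ALLOC][18-28 ALLOC][29-38 ALLOC][39-41 FREE]

Answer: [0-3 ALLOC][4-17 ALLOC][18-28 ALLOC][29-38 ALLOC][39-41 FREE]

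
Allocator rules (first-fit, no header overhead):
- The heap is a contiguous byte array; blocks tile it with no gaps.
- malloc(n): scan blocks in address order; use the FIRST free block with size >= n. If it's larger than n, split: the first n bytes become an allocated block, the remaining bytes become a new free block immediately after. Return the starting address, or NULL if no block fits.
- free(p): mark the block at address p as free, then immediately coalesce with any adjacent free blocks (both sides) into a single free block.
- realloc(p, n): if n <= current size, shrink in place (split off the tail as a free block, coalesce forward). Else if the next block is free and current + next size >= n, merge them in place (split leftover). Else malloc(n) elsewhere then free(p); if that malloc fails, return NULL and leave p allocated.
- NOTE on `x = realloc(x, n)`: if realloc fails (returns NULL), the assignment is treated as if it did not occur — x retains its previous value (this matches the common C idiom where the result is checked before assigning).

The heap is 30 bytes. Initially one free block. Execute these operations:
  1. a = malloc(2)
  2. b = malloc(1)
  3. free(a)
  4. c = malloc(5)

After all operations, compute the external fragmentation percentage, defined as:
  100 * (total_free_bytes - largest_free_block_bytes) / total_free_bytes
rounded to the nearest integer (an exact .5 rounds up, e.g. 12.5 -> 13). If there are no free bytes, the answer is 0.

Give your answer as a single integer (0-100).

Op 1: a = malloc(2) -> a = 0; heap: [0-1 ALLOC][2-29 FREE]
Op 2: b = malloc(1) -> b = 2; heap: [0-1 ALLOC][2-2 ALLOC][3-29 FREE]
Op 3: free(a) -> (freed a); heap: [0-1 FREE][2-2 ALLOC][3-29 FREE]
Op 4: c = malloc(5) -> c = 3; heap: [0-1 FREE][2-2 ALLOC][3-7 ALLOC][8-29 FREE]
Free blocks: [2 22] total_free=24 largest=22 -> 100*(24-22)/24 = 200/24 ≈ 8.333 -> rounds to 8

Answer: 8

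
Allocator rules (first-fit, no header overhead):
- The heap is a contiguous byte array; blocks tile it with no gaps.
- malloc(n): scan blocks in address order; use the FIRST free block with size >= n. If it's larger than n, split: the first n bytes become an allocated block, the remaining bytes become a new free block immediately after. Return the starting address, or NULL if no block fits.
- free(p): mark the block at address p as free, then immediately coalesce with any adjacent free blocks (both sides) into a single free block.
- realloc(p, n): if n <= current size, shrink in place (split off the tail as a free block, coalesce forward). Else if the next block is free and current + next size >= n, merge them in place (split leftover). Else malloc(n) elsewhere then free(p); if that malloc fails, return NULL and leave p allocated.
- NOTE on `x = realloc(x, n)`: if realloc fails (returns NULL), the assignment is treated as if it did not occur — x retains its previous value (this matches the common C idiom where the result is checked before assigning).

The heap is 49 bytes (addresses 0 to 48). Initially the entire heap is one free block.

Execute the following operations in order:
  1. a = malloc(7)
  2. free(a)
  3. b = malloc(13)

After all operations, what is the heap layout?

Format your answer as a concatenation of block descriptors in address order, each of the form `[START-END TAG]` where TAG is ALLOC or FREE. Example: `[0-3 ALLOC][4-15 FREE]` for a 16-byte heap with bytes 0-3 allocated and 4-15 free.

Answer: [0-12 ALLOC][13-48 FREE]

Derivation:
Op 1: a = malloc(7) -> a = 0; heap: [0-6 ALLOC][7-48 FREE]
Op 2: free(a) -> (freed a); heap: [0-48 FREE]
Op 3: b = malloc(13) -> b = 0; heap: [0-12 ALLOC][13-48 FREE]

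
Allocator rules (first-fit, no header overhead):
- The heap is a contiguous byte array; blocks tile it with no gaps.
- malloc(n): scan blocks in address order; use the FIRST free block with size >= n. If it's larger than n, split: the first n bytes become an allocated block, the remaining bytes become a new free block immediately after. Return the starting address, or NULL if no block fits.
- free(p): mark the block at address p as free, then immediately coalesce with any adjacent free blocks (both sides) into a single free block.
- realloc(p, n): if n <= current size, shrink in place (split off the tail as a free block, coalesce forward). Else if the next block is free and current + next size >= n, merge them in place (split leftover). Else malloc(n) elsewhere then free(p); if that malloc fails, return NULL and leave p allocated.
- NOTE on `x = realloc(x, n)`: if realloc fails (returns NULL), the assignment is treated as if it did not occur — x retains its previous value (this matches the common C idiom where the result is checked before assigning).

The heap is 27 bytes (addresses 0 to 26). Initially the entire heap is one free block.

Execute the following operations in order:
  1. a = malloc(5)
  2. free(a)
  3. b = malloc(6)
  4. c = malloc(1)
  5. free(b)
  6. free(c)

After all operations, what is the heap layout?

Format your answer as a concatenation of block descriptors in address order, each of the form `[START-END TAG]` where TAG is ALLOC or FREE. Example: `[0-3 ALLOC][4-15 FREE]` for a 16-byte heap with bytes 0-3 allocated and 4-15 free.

Answer: [0-26 FREE]

Derivation:
Op 1: a = malloc(5) -> a = 0; heap: [0-4 ALLOC][5-26 FREE]
Op 2: free(a) -> (freed a); heap: [0-26 FREE]
Op 3: b = malloc(6) -> b = 0; heap: [0-5 ALLOC][6-26 FREE]
Op 4: c = malloc(1) -> c = 6; heap: [0-5 ALLOC][6-6 ALLOC][7-26 FREE]
Op 5: free(b) -> (freed b); heap: [0-5 FREE][6-6 ALLOC][7-26 FREE]
Op 6: free(c) -> (freed c); heap: [0-26 FREE]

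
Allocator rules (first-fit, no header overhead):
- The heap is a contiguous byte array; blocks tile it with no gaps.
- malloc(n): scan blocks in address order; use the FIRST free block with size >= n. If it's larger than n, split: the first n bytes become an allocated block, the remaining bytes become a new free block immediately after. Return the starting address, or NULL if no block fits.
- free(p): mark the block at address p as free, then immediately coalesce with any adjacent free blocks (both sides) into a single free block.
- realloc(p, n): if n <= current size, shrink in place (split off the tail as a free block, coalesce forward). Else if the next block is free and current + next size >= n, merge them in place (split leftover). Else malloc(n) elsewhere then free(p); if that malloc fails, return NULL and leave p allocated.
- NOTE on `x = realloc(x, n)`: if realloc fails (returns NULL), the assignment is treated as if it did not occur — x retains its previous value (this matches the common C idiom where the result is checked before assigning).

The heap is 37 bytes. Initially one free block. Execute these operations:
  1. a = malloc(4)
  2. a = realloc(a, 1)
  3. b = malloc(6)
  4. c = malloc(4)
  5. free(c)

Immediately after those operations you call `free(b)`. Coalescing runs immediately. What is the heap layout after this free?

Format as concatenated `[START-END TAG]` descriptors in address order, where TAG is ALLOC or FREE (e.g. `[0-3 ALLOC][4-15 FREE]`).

Op 1: a = malloc(4) -> a = 0; heap: [0-3 ALLOC][4-36 FREE]
Op 2: a = realloc(a, 1) -> a = 0; heap: [0-0 ALLOC][1-36 FREE]
Op 3: b = malloc(6) -> b = 1; heap: [0-0 ALLOC][1-6 ALLOC][7-36 FREE]
Op 4: c = malloc(4) -> c = 7; heap: [0-0 ALLOC][1-6 ALLOC][7-10 ALLOC][11-36 FREE]
Op 5: free(c) -> (freed c); heap: [0-0 ALLOC][1-6 ALLOC][7-36 FREE]
free(b): b = 1 -> block [1-6 ALLOC]; mark free, coalesce with adjacent free neighbors -> [0-0 ALLOC][1-36 FREE]

Answer: [0-0 ALLOC][1-36 FREE]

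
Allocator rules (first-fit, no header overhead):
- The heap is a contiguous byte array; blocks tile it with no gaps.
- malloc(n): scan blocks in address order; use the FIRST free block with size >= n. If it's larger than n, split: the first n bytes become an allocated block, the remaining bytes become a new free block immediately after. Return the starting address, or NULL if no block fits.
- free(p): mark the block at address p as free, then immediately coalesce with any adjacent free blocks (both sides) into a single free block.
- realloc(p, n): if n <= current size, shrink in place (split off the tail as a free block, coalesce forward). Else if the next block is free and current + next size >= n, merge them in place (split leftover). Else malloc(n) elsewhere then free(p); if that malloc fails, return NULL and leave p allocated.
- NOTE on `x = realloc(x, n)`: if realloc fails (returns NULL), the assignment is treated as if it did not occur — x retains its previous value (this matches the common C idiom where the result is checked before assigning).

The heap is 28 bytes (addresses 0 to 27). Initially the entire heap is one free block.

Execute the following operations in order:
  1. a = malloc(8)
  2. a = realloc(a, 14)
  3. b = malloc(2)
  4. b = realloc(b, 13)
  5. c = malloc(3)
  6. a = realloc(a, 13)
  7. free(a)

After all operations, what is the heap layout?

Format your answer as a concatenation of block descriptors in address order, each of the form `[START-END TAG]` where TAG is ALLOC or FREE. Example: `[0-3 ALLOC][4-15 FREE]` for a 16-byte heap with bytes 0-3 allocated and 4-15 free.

Answer: [0-13 FREE][14-26 ALLOC][27-27 FREE]

Derivation:
Op 1: a = malloc(8) -> a = 0; heap: [0-7 ALLOC][8-27 FREE]
Op 2: a = realloc(a, 14) -> a = 0; heap: [0-13 ALLOC][14-27 FREE]
Op 3: b = malloc(2) -> b = 14; heap: [0-13 ALLOC][14-15 ALLOC][16-27 FREE]
Op 4: b = realloc(b, 13) -> b = 14; heap: [0-13 ALLOC][14-26 ALLOC][27-27 FREE]
Op 5: c = malloc(3) -> c = NULL; heap: [0-13 ALLOC][14-26 ALLOC][27-27 FREE]
Op 6: a = realloc(a, 13) -> a = 0; heap: [0-12 ALLOC][13-13 FREE][14-26 ALLOC][27-27 FREE]
Op 7: free(a) -> (freed a); heap: [0-13 FREE][14-26 ALLOC][27-27 FREE]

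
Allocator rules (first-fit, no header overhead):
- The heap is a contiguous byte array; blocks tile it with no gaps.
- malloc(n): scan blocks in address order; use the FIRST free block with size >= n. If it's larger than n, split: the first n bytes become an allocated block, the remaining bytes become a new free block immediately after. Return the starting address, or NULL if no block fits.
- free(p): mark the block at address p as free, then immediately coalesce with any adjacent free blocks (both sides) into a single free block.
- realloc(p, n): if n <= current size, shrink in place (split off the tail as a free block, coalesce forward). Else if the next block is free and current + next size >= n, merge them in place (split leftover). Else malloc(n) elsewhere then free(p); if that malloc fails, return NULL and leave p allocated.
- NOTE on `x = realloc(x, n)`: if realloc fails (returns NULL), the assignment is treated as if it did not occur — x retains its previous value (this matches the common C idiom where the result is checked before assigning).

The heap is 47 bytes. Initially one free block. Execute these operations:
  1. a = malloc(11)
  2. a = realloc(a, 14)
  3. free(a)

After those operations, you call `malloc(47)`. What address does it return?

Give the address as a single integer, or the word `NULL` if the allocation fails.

Op 1: a = malloc(11) -> a = 0; heap: [0-10 ALLOC][11-46 FREE]
Op 2: a = realloc(a, 14) -> a = 0; heap: [0-13 ALLOC][14-46 FREE]
Op 3: free(a) -> (freed a); heap: [0-46 FREE]
malloc(47): first-fit scan over [0-46 FREE] -> 0

Answer: 0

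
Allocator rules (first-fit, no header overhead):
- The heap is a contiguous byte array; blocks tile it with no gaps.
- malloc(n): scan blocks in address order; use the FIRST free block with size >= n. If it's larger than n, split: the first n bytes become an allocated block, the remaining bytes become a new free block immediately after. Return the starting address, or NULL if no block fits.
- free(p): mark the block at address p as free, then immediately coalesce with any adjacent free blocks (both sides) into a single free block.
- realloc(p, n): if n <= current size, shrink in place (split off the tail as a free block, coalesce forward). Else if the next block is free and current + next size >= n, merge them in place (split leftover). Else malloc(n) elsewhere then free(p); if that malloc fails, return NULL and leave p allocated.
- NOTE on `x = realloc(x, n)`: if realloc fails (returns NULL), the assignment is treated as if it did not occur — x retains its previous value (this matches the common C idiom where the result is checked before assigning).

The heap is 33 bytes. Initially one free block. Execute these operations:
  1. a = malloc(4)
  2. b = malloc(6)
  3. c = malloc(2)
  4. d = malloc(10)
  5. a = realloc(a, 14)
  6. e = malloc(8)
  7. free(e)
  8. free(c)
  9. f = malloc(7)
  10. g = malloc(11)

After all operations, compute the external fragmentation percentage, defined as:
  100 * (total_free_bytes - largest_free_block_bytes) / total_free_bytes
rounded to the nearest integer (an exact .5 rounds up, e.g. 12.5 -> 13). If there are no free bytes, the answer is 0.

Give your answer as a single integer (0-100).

Op 1: a = malloc(4) -> a = 0; heap: [0-3 ALLOC][4-32 FREE]
Op 2: b = malloc(6) -> b = 4; heap: [0-3 ALLOC][4-9 ALLOC][10-32 FREE]
Op 3: c = malloc(2) -> c = 10; heap: [0-3 ALLOC][4-9 ALLOC][10-11 ALLOC][12-32 FREE]
Op 4: d = malloc(10) -> d = 12; heap: [0-3 ALLOC][4-9 ALLOC][10-11 ALLOC][12-21 ALLOC][22-32 FREE]
Op 5: a = realloc(a, 14) -> NULL (a unchanged); heap: [0-3 ALLOC][4-9 ALLOC][10-11 ALLOC][12-21 ALLOC][22-32 FREE]
Op 6: e = malloc(8) -> e = 22; heap: [0-3 ALLOC][4-9 ALLOC][10-11 ALLOC][12-21 ALLOC][22-29 ALLOC][30-32 FREE]
Op 7: free(e) -> (freed e); heap: [0-3 ALLOC][4-9 ALLOC][10-11 ALLOC][12-21 ALLOC][22-32 FREE]
Op 8: free(c) -> (freed c); heap: [0-3 ALLOC][4-9 ALLOC][10-11 FREE][12-21 ALLOC][22-32 FREE]
Op 9: f = malloc(7) -> f = 22; heap: [0-3 ALLOC][4-9 ALLOC][10-11 FREE][12-21 ALLOC][22-28 ALLOC][29-32 FREE]
Op 10: g = malloc(11) -> g = NULL; heap: [0-3 ALLOC][4-9 ALLOC][10-11 FREE][12-21 ALLOC][22-28 ALLOC][29-32 FREE]
Free blocks: [2 4] total_free=6 largest=4 -> 100*(6-4)/6 = 200/6 ≈ 33.333 -> rounds to 33

Answer: 33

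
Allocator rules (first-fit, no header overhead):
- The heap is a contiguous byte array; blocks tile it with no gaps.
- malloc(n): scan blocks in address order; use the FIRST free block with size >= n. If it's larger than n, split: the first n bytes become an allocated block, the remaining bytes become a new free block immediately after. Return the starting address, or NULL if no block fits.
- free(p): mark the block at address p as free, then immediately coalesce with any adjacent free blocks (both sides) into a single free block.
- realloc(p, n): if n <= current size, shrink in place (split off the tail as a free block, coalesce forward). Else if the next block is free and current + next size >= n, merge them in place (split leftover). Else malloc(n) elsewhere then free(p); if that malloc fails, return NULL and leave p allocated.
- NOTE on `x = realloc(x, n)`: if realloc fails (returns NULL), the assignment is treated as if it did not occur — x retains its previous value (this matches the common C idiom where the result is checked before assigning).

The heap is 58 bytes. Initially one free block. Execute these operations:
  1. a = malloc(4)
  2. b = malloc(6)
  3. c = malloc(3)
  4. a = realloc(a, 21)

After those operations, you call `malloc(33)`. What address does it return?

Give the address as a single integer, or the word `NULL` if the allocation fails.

Answer: NULL

Derivation:
Op 1: a = malloc(4) -> a = 0; heap: [0-3 ALLOC][4-57 FREE]
Op 2: b = malloc(6) -> b = 4; heap: [0-3 ALLOC][4-9 ALLOC][10-57 FREE]
Op 3: c = malloc(3) -> c = 10; heap: [0-3 ALLOC][4-9 ALLOC][10-12 ALLOC][13-57 FREE]
Op 4: a = realloc(a, 21) -> a = 13; heap: [0-3 FREE][4-9 ALLOC][10-12 ALLOC][13-33 ALLOC][34-57 FREE]
malloc(33): first-fit scan over [0-3 FREE][4-9 ALLOC][10-12 ALLOC][13-33 ALLOC][34-57 FREE] -> NULL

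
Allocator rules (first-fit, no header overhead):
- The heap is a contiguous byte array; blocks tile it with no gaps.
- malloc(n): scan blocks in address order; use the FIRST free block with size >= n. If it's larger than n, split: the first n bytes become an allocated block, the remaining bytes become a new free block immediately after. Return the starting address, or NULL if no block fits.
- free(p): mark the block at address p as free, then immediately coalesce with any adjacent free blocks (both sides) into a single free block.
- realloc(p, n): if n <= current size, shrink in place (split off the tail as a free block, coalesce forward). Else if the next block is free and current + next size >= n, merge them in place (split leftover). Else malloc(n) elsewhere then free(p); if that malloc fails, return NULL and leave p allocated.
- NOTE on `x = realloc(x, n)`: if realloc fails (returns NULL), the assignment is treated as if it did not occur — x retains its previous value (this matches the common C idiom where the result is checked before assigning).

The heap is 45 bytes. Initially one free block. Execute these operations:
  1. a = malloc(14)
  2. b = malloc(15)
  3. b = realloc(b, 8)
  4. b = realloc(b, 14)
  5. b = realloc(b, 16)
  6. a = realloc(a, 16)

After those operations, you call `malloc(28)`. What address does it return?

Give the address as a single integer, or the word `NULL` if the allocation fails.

Answer: NULL

Derivation:
Op 1: a = malloc(14) -> a = 0; heap: [0-13 ALLOC][14-44 FREE]
Op 2: b = malloc(15) -> b = 14; heap: [0-13 ALLOC][14-28 ALLOC][29-44 FREE]
Op 3: b = realloc(b, 8) -> b = 14; heap: [0-13 ALLOC][14-21 ALLOC][22-44 FREE]
Op 4: b = realloc(b, 14) -> b = 14; heap: [0-13 ALLOC][14-27 ALLOC][28-44 FREE]
Op 5: b = realloc(b, 16) -> b = 14; heap: [0-13 ALLOC][14-29 ALLOC][30-44 FREE]
Op 6: a = realloc(a, 16) -> NULL (a unchanged); heap: [0-13 ALLOC][14-29 ALLOC][30-44 FREE]
malloc(28): first-fit scan over [0-13 ALLOC][14-29 ALLOC][30-44 FREE] -> NULL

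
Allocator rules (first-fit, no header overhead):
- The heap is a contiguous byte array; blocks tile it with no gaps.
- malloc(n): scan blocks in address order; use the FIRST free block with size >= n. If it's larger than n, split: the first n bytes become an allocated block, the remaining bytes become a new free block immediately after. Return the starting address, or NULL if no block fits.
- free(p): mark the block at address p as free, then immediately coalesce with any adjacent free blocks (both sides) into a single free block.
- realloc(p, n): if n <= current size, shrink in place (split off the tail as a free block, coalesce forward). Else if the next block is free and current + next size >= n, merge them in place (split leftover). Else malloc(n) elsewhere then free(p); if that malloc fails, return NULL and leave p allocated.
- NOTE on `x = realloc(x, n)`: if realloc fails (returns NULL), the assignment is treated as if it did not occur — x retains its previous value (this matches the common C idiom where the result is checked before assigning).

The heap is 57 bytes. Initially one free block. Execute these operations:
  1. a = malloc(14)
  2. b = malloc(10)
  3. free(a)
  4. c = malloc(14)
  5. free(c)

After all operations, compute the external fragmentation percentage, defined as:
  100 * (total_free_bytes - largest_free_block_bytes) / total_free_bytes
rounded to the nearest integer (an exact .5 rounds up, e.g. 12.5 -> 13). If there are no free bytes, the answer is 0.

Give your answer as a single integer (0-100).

Op 1: a = malloc(14) -> a = 0; heap: [0-13 ALLOC][14-56 FREE]
Op 2: b = malloc(10) -> b = 14; heap: [0-13 ALLOC][14-23 ALLOC][24-56 FREE]
Op 3: free(a) -> (freed a); heap: [0-13 FREE][14-23 ALLOC][24-56 FREE]
Op 4: c = malloc(14) -> c = 0; heap: [0-13 ALLOC][14-23 ALLOC][24-56 FREE]
Op 5: free(c) -> (freed c); heap: [0-13 FREE][14-23 ALLOC][24-56 FREE]
Free blocks: [14 33] total_free=47 largest=33 -> 100*(47-33)/47 = 1400/47 ≈ 29.787 -> rounds to 30

Answer: 30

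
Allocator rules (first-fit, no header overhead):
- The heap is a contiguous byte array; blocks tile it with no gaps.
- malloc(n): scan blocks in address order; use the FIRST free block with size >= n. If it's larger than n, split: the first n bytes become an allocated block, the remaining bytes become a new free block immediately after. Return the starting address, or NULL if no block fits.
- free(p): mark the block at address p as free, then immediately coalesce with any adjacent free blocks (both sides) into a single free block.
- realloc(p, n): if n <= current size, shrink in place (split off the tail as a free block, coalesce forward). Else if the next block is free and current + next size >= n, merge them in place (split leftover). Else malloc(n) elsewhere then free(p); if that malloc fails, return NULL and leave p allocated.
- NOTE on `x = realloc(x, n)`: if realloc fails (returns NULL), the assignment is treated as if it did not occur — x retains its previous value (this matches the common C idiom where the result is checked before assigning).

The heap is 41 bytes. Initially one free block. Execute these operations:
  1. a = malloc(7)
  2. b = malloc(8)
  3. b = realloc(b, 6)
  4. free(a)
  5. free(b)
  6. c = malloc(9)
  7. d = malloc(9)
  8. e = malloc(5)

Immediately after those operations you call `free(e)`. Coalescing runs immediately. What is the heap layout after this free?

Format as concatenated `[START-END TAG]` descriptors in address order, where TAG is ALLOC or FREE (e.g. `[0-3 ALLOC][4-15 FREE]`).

Op 1: a = malloc(7) -> a = 0; heap: [0-6 ALLOC][7-40 FREE]
Op 2: b = malloc(8) -> b = 7; heap: [0-6 ALLOC][7-14 ALLOC][15-40 FREE]
Op 3: b = realloc(b, 6) -> b = 7; heap: [0-6 ALLOC][7-12 ALLOC][13-40 FREE]
Op 4: free(a) -> (freed a); heap: [0-6 FREE][7-12 ALLOC][13-40 FREE]
Op 5: free(b) -> (freed b); heap: [0-40 FREE]
Op 6: c = malloc(9) -> c = 0; heap: [0-8 ALLOC][9-40 FREE]
Op 7: d = malloc(9) -> d = 9; heap: [0-8 ALLOC][9-17 ALLOC][18-40 FREE]
Op 8: e = malloc(5) -> e = 18; heap: [0-8 ALLOC][9-17 ALLOC][18-22 ALLOC][23-40 FREE]
free(e): e = 18 -> block [18-22 ALLOC]; mark free, coalesce with adjacent free neighbors -> [0-8 ALLOC][9-17 ALLOC][18-40 FREE]

Answer: [0-8 ALLOC][9-17 ALLOC][18-40 FREE]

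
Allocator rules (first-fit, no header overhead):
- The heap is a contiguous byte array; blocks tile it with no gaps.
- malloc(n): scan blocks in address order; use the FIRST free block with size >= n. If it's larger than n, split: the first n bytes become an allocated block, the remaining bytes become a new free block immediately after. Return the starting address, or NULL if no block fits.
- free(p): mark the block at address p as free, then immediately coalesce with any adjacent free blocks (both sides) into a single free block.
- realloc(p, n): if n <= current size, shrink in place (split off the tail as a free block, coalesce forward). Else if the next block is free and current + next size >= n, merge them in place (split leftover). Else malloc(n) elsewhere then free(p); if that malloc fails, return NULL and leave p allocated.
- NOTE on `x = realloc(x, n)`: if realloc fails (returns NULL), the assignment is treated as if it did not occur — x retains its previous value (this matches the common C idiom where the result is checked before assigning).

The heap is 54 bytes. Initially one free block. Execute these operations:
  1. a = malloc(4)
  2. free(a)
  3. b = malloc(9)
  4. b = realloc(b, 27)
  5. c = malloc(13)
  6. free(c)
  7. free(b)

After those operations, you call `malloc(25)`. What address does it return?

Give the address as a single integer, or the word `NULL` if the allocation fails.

Op 1: a = malloc(4) -> a = 0; heap: [0-3 ALLOC][4-53 FREE]
Op 2: free(a) -> (freed a); heap: [0-53 FREE]
Op 3: b = malloc(9) -> b = 0; heap: [0-8 ALLOC][9-53 FREE]
Op 4: b = realloc(b, 27) -> b = 0; heap: [0-26 ALLOC][27-53 FREE]
Op 5: c = malloc(13) -> c = 27; heap: [0-26 ALLOC][27-39 ALLOC][40-53 FREE]
Op 6: free(c) -> (freed c); heap: [0-26 ALLOC][27-53 FREE]
Op 7: free(b) -> (freed b); heap: [0-53 FREE]
malloc(25): first-fit scan over [0-53 FREE] -> 0

Answer: 0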